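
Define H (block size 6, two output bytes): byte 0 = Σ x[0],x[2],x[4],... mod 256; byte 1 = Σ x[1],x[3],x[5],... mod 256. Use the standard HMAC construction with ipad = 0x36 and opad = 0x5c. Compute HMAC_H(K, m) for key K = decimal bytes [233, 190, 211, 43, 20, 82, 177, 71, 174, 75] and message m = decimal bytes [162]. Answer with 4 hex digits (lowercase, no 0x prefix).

52b0

Key decimal bytes [233, 190, 211, 43, 20, 82, 177, 71, 174, 75] = e9 be d3 2b 14 52 b1 47 ae 4b is 10 bytes > B = 6, so hash it first: H(key) = 2f cd, then zero-pad to 6 bytes: K' = 2f cd 00 00 00 00.
K' ⊕ ipad = 19 fb 36 36 36 36.  K' ⊕ opad = 73 91 5c 5c 5c 5c.
Inner input = (K'⊕ipad) ∥ m = 19 fb 36 36 36 36 ∥ a2.
Inner hash: even-index sum = 295 mod 256 = 39; odd-index sum = 359 mod 256 = 103 → 27 67.
Outer input = (K'⊕opad) ∥ inner = 73 91 5c 5c 5c 5c ∥ 27 67.
Outer hash (tag): even-index sum = 338 mod 256 = 82; odd-index sum = 432 mod 256 = 176 → 52 b0.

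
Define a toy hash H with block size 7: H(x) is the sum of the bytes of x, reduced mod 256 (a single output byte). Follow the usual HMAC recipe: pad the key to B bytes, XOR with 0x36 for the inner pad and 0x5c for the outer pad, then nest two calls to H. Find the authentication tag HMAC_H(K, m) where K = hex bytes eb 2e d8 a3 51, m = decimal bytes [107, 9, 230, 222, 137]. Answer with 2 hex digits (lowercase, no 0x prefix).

Key hex bytes eb 2e d8 a3 51 is 5 bytes ≤ B = 7; zero-pad to 7 bytes: K' = eb 2e d8 a3 51 00 00.
K' ⊕ ipad = dd 18 ee 95 67 36 36.  K' ⊕ opad = b7 72 84 ff 0d 5c 5c.
Inner input = (K'⊕ipad) ∥ m = dd 18 ee 95 67 36 36 ∥ 6b 09 e6 de 89.
Inner hash: sum = 221+24+238+149+103+54+54+107+9+230+222+137 = 1548; mod 256 = 12 → 0c.
Outer input = (K'⊕opad) ∥ inner = b7 72 84 ff 0d 5c 5c ∥ 0c.
Outer hash (tag): sum = 183+114+132+255+13+92+92+12 = 893; mod 256 = 125 → 7d.

7d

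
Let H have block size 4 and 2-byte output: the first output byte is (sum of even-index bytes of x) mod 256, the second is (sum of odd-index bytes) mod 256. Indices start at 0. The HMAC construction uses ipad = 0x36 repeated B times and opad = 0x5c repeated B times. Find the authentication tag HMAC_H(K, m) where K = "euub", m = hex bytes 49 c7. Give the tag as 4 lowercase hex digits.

Key "euub" = 65 75 75 62 is exactly B = 4 bytes: K' = 65 75 75 62.
K' ⊕ ipad = 53 43 43 54.  K' ⊕ opad = 39 29 29 3e.
Inner input = (K'⊕ipad) ∥ m = 53 43 43 54 ∥ 49 c7.
Inner hash: even-index sum = 223 mod 256 = 223; odd-index sum = 350 mod 256 = 94 → df 5e.
Outer input = (K'⊕opad) ∥ inner = 39 29 29 3e ∥ df 5e.
Outer hash (tag): even-index sum = 321 mod 256 = 65; odd-index sum = 197 mod 256 = 197 → 41 c5.

41c5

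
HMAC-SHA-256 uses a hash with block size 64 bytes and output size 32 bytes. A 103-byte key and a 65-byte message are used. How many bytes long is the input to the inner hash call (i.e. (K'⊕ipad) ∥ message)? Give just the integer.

129

Key is 103 > 64 bytes, so it is hashed to 32 bytes then zero-padded to 64: |K'| = 64.
Inner input = (K'⊕ipad) ∥ m → 64 + 65 = 129 bytes.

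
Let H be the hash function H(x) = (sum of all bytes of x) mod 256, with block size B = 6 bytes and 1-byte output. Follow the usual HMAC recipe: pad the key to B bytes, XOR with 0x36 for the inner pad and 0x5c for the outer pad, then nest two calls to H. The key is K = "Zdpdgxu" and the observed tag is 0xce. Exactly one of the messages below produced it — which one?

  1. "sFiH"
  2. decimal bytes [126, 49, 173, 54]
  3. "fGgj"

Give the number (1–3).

1

Key "Zdpdgxu" = 5a 64 70 64 67 78 75 is 7 bytes > B = 6, so hash it first: H(key) = e6, then zero-pad to 6 bytes: K' = e6 00 00 00 00 00.
K' ⊕ ipad = d0 36 36 36 36 36; K' ⊕ opad = ba 5c 5c 5c 5c 5c.
m1: inner = H(d0 36 36 36 36 36 73 46 69 48) = 48; tag = H(ba 5c 5c 5c 5c 5c 48) = ce ← matches
m2: inner = H(d0 36 36 36 36 36 7e 31 ad 36) = 70; tag = H(ba 5c 5c 5c 5c 5c 70) = f6
m3: inner = H(d0 36 36 36 36 36 66 47 67 6a) = 5c; tag = H(ba 5c 5c 5c 5c 5c 5c) = e2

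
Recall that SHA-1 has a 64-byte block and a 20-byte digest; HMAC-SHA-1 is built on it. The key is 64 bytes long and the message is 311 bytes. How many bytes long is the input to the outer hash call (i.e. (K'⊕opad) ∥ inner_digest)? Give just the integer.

Key is 64 ≤ 64 bytes, zero-padded: |K'| = 64.
Outer input = (K'⊕opad) ∥ H(inner) → 64 + 20 = 84 bytes.

84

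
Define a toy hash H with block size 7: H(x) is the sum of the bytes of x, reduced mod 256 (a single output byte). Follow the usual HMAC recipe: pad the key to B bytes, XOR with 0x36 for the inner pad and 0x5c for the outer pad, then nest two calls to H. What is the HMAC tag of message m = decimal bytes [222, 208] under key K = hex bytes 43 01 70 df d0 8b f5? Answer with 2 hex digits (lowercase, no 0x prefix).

26

Key hex bytes 43 01 70 df d0 8b f5 is exactly B = 7 bytes: K' = 43 01 70 df d0 8b f5.
K' ⊕ ipad = 75 37 46 e9 e6 bd c3.  K' ⊕ opad = 1f 5d 2c 83 8c d7 a9.
Inner input = (K'⊕ipad) ∥ m = 75 37 46 e9 e6 bd c3 ∥ de d0.
Inner hash: sum = 117+55+70+233+230+189+195+222+208 = 1519; mod 256 = 239 → ef.
Outer input = (K'⊕opad) ∥ inner = 1f 5d 2c 83 8c d7 a9 ∥ ef.
Outer hash (tag): sum = 31+93+44+131+140+215+169+239 = 1062; mod 256 = 38 → 26.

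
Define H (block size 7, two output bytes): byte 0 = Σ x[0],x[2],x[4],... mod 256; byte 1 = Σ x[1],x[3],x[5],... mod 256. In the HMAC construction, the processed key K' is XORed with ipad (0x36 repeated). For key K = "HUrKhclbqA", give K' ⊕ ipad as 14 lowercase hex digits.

c9903636363636

Key "HUrKhclbqA" = 48 55 72 4b 68 63 6c 62 71 41 is 10 bytes > B = 7, so hash it first: H(key) = ff a6, then zero-pad to 7 bytes: K' = ff a6 00 00 00 00 00.
XOR each byte with 0x36: ff⊕36=c9, a6⊕36=90, 00⊕36=36, 00⊕36=36, 00⊕36=36, 00⊕36=36, 00⊕36=36.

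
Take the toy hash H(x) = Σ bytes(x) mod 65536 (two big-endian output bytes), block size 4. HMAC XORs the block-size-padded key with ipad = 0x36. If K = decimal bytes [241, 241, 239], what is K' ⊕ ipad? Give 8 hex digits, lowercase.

Key decimal bytes [241, 241, 239] = f1 f1 ef is 3 bytes ≤ B = 4; zero-pad to 4 bytes: K' = f1 f1 ef 00.
XOR each byte with 0x36: f1⊕36=c7, f1⊕36=c7, ef⊕36=d9, 00⊕36=36.

c7c7d936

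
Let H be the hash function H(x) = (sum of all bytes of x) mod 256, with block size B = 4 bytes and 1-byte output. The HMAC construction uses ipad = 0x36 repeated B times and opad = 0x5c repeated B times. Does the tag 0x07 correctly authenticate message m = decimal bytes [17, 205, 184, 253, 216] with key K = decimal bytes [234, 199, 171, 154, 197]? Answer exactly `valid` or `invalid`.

invalid

Key decimal bytes [234, 199, 171, 154, 197] = ea c7 ab 9a c5 is 5 bytes > B = 4, so hash it first: H(key) = bb, then zero-pad to 4 bytes: K' = bb 00 00 00.
K' ⊕ ipad = 8d 36 36 36; K' ⊕ opad = e7 5c 5c 5c.
Inner hash: sum = 141+54+54+54+17+205+184+253+216 = 1178; mod 256 = 154 → 9a.
Outer hash (recomputed tag): sum = 231+92+92+92+154 = 661; mod 256 = 149 → 95.
Recomputed tag = 95; claimed = 07 → mismatch.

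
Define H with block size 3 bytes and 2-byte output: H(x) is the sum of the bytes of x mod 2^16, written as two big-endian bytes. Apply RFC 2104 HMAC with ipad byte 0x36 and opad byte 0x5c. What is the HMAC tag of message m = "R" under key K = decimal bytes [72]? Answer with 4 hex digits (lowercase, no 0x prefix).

Key decimal bytes [72] = 48 is 1 byte ≤ B = 3; zero-pad to 3 bytes: K' = 48 00 00.
K' ⊕ ipad = 7e 36 36.  K' ⊕ opad = 14 5c 5c.
Inner input = (K'⊕ipad) ∥ m = 7e 36 36 ∥ 52.
Inner hash: sum = 126+54+54+82 = 316 → 01 3c.
Outer input = (K'⊕opad) ∥ inner = 14 5c 5c ∥ 01 3c.
Outer hash (tag): sum = 20+92+92+1+60 = 265 → 01 09.

0109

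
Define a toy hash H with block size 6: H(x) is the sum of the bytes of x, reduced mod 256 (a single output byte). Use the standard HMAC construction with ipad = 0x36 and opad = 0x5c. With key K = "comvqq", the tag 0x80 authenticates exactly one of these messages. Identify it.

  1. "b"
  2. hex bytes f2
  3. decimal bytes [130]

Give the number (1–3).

Key "comvqq" = 63 6f 6d 76 71 71 is exactly B = 6 bytes: K' = 63 6f 6d 76 71 71.
K' ⊕ ipad = 55 59 5b 40 47 47; K' ⊕ opad = 3f 33 31 2a 2d 2d.
m1: inner = H(55 59 5b 40 47 47 62) = 39; tag = H(3f 33 31 2a 2d 2d 39) = 60
m2: inner = H(55 59 5b 40 47 47 f2) = c9; tag = H(3f 33 31 2a 2d 2d c9) = f0
m3: inner = H(55 59 5b 40 47 47 82) = 59; tag = H(3f 33 31 2a 2d 2d 59) = 80 ← matches

3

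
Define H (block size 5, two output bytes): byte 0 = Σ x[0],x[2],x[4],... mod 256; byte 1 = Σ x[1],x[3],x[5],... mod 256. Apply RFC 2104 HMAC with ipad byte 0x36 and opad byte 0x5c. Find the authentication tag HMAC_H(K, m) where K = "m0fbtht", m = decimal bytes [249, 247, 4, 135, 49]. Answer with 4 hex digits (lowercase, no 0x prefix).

cf79

Key "m0fbtht" = 6d 30 66 62 74 68 74 is 7 bytes > B = 5, so hash it first: H(key) = bb fa, then zero-pad to 5 bytes: K' = bb fa 00 00 00.
K' ⊕ ipad = 8d cc 36 36 36.  K' ⊕ opad = e7 a6 5c 5c 5c.
Inner input = (K'⊕ipad) ∥ m = 8d cc 36 36 36 ∥ f9 f7 04 87 31.
Inner hash: even-index sum = 631 mod 256 = 119; odd-index sum = 560 mod 256 = 48 → 77 30.
Outer input = (K'⊕opad) ∥ inner = e7 a6 5c 5c 5c ∥ 77 30.
Outer hash (tag): even-index sum = 463 mod 256 = 207; odd-index sum = 377 mod 256 = 121 → cf 79.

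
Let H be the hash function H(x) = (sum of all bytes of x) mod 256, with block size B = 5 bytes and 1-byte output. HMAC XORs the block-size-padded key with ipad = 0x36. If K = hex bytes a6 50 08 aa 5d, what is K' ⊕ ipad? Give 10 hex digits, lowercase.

90663e9c6b

Key hex bytes a6 50 08 aa 5d is exactly B = 5 bytes: K' = a6 50 08 aa 5d.
XOR each byte with 0x36: a6⊕36=90, 50⊕36=66, 08⊕36=3e, aa⊕36=9c, 5d⊕36=6b.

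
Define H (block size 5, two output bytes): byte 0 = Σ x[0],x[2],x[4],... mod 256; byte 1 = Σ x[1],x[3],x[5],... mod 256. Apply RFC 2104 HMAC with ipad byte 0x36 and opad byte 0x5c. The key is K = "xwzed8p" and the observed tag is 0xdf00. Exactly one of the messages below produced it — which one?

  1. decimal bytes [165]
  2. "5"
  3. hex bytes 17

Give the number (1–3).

2

Key "xwzed8p" = 78 77 7a 65 64 38 70 is 7 bytes > B = 5, so hash it first: H(key) = c6 14, then zero-pad to 5 bytes: K' = c6 14 00 00 00.
K' ⊕ ipad = f0 22 36 36 36; K' ⊕ opad = 9a 48 5c 5c 5c.
m1: inner = H(f0 22 36 36 36 a5) = 5c fd; tag = H(9a 48 5c 5c 5c 5c fd) = 4f00
m2: inner = H(f0 22 36 36 36 35) = 5c 8d; tag = H(9a 48 5c 5c 5c 5c 8d) = df00 ← matches
m3: inner = H(f0 22 36 36 36 17) = 5c 6f; tag = H(9a 48 5c 5c 5c 5c 6f) = c100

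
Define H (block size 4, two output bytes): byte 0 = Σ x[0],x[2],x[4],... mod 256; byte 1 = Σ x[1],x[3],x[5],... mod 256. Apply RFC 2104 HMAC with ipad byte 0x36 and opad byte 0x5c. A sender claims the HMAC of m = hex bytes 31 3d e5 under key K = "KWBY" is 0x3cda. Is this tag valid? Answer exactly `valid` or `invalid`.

invalid

Key "KWBY" = 4b 57 42 59 is exactly B = 4 bytes: K' = 4b 57 42 59.
K' ⊕ ipad = 7d 61 74 6f; K' ⊕ opad = 17 0b 1e 05.
Inner hash: even-index sum = 519 mod 256 = 7; odd-index sum = 269 mod 256 = 13 → 07 0d.
Outer hash (recomputed tag): even-index sum = 60 mod 256 = 60; odd-index sum = 29 mod 256 = 29 → 3c 1d.
Recomputed tag = 3c1d; claimed = 3cda → mismatch.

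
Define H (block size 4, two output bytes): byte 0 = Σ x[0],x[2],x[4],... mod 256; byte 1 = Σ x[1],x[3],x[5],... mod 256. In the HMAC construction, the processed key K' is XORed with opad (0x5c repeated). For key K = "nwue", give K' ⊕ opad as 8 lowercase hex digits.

Key "nwue" = 6e 77 75 65 is exactly B = 4 bytes: K' = 6e 77 75 65.
XOR each byte with 0x5c: 6e⊕5c=32, 77⊕5c=2b, 75⊕5c=29, 65⊕5c=39.

322b2939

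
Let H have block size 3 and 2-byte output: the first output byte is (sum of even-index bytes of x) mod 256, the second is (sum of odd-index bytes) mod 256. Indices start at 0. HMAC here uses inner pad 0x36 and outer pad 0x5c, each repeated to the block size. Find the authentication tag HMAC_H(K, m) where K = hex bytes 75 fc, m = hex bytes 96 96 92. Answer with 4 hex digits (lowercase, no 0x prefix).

77af

Key hex bytes 75 fc is 2 bytes ≤ B = 3; zero-pad to 3 bytes: K' = 75 fc 00.
K' ⊕ ipad = 43 ca 36.  K' ⊕ opad = 29 a0 5c.
Inner input = (K'⊕ipad) ∥ m = 43 ca 36 ∥ 96 96 92.
Inner hash: even-index sum = 271 mod 256 = 15; odd-index sum = 498 mod 256 = 242 → 0f f2.
Outer input = (K'⊕opad) ∥ inner = 29 a0 5c ∥ 0f f2.
Outer hash (tag): even-index sum = 375 mod 256 = 119; odd-index sum = 175 mod 256 = 175 → 77 af.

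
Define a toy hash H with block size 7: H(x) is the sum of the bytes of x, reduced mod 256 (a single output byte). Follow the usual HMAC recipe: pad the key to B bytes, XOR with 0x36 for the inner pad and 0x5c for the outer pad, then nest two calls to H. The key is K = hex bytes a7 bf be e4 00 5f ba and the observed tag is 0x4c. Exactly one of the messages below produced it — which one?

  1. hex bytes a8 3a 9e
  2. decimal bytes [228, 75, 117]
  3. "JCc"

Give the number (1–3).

Key hex bytes a7 bf be e4 00 5f ba is exactly B = 7 bytes: K' = a7 bf be e4 00 5f ba.
K' ⊕ ipad = 91 89 88 d2 36 69 8c; K' ⊕ opad = fb e3 e2 b8 5c 03 e6.
m1: inner = H(91 89 88 d2 36 69 8c a8 3a 9e) = 1f; tag = H(fb e3 e2 b8 5c 03 e6 1f) = dc
m2: inner = H(91 89 88 d2 36 69 8c e4 4b 75) = 43; tag = H(fb e3 e2 b8 5c 03 e6 43) = 00
m3: inner = H(91 89 88 d2 36 69 8c 4a 43 63) = 8f; tag = H(fb e3 e2 b8 5c 03 e6 8f) = 4c ← matches

3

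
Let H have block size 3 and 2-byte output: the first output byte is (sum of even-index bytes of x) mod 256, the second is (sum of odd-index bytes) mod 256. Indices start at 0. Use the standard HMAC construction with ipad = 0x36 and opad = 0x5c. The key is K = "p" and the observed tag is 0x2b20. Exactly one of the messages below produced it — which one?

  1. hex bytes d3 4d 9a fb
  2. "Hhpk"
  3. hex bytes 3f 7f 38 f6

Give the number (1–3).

1

Key "p" = 70 is 1 byte ≤ B = 3; zero-pad to 3 bytes: K' = 70 00 00.
K' ⊕ ipad = 46 36 36; K' ⊕ opad = 2c 5c 5c.
m1: inner = H(46 36 36 d3 4d 9a fb) = c4 a3; tag = H(2c 5c 5c c4 a3) = 2b20 ← matches
m2: inner = H(46 36 36 48 68 70 6b) = 4f ee; tag = H(2c 5c 5c 4f ee) = 76ab
m3: inner = H(46 36 36 3f 7f 38 f6) = f1 ad; tag = H(2c 5c 5c f1 ad) = 354d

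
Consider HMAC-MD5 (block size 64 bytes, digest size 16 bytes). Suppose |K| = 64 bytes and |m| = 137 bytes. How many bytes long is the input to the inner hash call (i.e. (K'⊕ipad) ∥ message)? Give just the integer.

201

Key is 64 ≤ 64 bytes, zero-padded: |K'| = 64.
Inner input = (K'⊕ipad) ∥ m → 64 + 137 = 201 bytes.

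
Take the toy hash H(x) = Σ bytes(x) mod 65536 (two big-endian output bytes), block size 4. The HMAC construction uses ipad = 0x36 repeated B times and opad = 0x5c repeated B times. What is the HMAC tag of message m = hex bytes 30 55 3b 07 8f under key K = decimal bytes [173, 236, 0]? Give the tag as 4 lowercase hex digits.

Key decimal bytes [173, 236, 0] = ad ec 00 is 3 bytes ≤ B = 4; zero-pad to 4 bytes: K' = ad ec 00 00.
K' ⊕ ipad = 9b da 36 36.  K' ⊕ opad = f1 b0 5c 5c.
Inner input = (K'⊕ipad) ∥ m = 9b da 36 36 ∥ 30 55 3b 07 8f.
Inner hash: sum = 155+218+54+54+48+85+59+7+143 = 823 → 03 37.
Outer input = (K'⊕opad) ∥ inner = f1 b0 5c 5c ∥ 03 37.
Outer hash (tag): sum = 241+176+92+92+3+55 = 659 → 02 93.

0293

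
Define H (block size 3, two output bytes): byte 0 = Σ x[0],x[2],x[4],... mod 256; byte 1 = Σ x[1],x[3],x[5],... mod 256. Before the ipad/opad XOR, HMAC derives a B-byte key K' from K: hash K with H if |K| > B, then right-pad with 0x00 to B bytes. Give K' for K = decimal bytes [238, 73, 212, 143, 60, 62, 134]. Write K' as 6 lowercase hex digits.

|K| = 7 > B = 3, so first hash the key.
H(K): even-index sum = 644 mod 256 = 132; odd-index sum = 278 mod 256 = 22 → 84 16.
Zero-pad H(K) = 84 16 to 3 bytes: K' = 84 16 00.

841600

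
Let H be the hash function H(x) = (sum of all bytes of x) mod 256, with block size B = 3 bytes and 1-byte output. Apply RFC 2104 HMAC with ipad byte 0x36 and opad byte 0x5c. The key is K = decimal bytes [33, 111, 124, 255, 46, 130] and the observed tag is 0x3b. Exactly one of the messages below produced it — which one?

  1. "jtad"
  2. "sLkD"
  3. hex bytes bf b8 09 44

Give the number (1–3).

1

Key decimal bytes [33, 111, 124, 255, 46, 130] = 21 6f 7c ff 2e 82 is 6 bytes > B = 3, so hash it first: H(key) = bb, then zero-pad to 3 bytes: K' = bb 00 00.
K' ⊕ ipad = 8d 36 36; K' ⊕ opad = e7 5c 5c.
m1: inner = H(8d 36 36 6a 74 61 64) = 9c; tag = H(e7 5c 5c 9c) = 3b ← matches
m2: inner = H(8d 36 36 73 4c 6b 44) = 67; tag = H(e7 5c 5c 67) = 06
m3: inner = H(8d 36 36 bf b8 09 44) = bd; tag = H(e7 5c 5c bd) = 5c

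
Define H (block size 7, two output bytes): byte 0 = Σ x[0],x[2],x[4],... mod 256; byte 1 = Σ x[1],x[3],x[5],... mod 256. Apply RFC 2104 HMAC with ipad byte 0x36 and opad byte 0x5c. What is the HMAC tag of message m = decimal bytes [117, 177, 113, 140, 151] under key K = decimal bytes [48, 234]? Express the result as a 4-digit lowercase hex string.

4553

Key decimal bytes [48, 234] = 30 ea is 2 bytes ≤ B = 7; zero-pad to 7 bytes: K' = 30 ea 00 00 00 00 00.
K' ⊕ ipad = 06 dc 36 36 36 36 36.  K' ⊕ opad = 6c b6 5c 5c 5c 5c 5c.
Inner input = (K'⊕ipad) ∥ m = 06 dc 36 36 36 36 36 ∥ 75 b1 71 8c 97.
Inner hash: even-index sum = 485 mod 256 = 229; odd-index sum = 709 mod 256 = 197 → e5 c5.
Outer input = (K'⊕opad) ∥ inner = 6c b6 5c 5c 5c 5c 5c ∥ e5 c5.
Outer hash (tag): even-index sum = 581 mod 256 = 69; odd-index sum = 595 mod 256 = 83 → 45 53.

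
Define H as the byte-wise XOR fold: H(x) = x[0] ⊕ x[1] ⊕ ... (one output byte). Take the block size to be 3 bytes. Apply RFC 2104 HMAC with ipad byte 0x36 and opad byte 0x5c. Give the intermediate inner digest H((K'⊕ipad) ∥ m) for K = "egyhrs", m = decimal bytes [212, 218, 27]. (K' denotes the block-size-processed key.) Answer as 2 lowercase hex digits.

31

Key "egyhrs" = 65 67 79 68 72 73 is 6 bytes > B = 3, so hash it first: H(key) = 12, then zero-pad to 3 bytes: K' = 12 00 00.
K' ⊕ ipad = 24 36 36.
Inner input = 24 36 36 ∥ d4 da 1b.
Inner hash: XOR 24⊕36⊕36⊕d4⊕da⊕1b = 31.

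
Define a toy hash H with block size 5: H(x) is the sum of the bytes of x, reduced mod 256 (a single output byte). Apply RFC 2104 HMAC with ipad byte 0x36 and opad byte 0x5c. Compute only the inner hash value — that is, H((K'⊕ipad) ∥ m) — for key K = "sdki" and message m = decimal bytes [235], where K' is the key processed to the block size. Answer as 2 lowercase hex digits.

Key "sdki" = 73 64 6b 69 is 4 bytes ≤ B = 5; zero-pad to 5 bytes: K' = 73 64 6b 69 00.
K' ⊕ ipad = 45 52 5d 5f 36.
Inner input = 45 52 5d 5f 36 ∥ eb.
Inner hash: sum = 69+82+93+95+54+235 = 628; mod 256 = 116 → 74.

74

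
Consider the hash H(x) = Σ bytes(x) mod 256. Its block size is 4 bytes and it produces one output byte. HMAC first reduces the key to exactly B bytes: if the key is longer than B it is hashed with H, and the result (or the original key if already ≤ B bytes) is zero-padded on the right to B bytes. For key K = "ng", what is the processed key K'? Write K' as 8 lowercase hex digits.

Key "ng" = 6e 67 is 2 bytes ≤ B = 4; zero-pad to 4 bytes: K' = 6e 67 00 00.

6e670000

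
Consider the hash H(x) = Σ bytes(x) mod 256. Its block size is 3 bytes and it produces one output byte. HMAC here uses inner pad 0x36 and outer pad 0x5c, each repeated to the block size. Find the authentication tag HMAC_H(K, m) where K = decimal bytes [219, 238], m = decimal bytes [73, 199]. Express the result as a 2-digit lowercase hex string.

a0

Key decimal bytes [219, 238] = db ee is 2 bytes ≤ B = 3; zero-pad to 3 bytes: K' = db ee 00.
K' ⊕ ipad = ed d8 36.  K' ⊕ opad = 87 b2 5c.
Inner input = (K'⊕ipad) ∥ m = ed d8 36 ∥ 49 c7.
Inner hash: sum = 237+216+54+73+199 = 779; mod 256 = 11 → 0b.
Outer input = (K'⊕opad) ∥ inner = 87 b2 5c ∥ 0b.
Outer hash (tag): sum = 135+178+92+11 = 416; mod 256 = 160 → a0.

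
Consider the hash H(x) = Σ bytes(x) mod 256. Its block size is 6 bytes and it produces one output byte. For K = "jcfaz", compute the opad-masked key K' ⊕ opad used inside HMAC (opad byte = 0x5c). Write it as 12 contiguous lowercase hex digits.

363f3a3d265c

Key "jcfaz" = 6a 63 66 61 7a is 5 bytes ≤ B = 6; zero-pad to 6 bytes: K' = 6a 63 66 61 7a 00.
XOR each byte with 0x5c: 6a⊕5c=36, 63⊕5c=3f, 66⊕5c=3a, 61⊕5c=3d, 7a⊕5c=26, 00⊕5c=5c.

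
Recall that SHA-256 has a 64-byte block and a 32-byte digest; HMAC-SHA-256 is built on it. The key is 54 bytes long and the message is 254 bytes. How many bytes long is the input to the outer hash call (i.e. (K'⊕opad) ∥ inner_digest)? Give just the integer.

96

Key is 54 ≤ 64 bytes, zero-padded: |K'| = 64.
Outer input = (K'⊕opad) ∥ H(inner) → 64 + 32 = 96 bytes.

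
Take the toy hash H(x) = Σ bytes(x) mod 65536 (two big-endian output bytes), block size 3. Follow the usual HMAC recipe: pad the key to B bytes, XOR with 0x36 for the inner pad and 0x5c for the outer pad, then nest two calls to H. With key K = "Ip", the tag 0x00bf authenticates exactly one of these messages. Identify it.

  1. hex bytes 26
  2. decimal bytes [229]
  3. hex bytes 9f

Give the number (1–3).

Key "Ip" = 49 70 is 2 bytes ≤ B = 3; zero-pad to 3 bytes: K' = 49 70 00.
K' ⊕ ipad = 7f 46 36; K' ⊕ opad = 15 2c 5c.
m1: inner = H(7f 46 36 26) = 01 21; tag = H(15 2c 5c 01 21) = 00bf ← matches
m2: inner = H(7f 46 36 e5) = 01 e0; tag = H(15 2c 5c 01 e0) = 017e
m3: inner = H(7f 46 36 9f) = 01 9a; tag = H(15 2c 5c 01 9a) = 0138

1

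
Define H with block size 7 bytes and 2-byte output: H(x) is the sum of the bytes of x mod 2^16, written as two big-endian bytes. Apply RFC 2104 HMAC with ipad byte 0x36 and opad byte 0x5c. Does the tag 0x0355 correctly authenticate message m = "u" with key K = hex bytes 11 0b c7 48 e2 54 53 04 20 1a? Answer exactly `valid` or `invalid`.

Key hex bytes 11 0b c7 48 e2 54 53 04 20 1a is 10 bytes > B = 7, so hash it first: H(key) = 02 f2, then zero-pad to 7 bytes: K' = 02 f2 00 00 00 00 00.
K' ⊕ ipad = 34 c4 36 36 36 36 36; K' ⊕ opad = 5e ae 5c 5c 5c 5c 5c.
Inner hash: sum = 52+196+54+54+54+54+54+117 = 635 → 02 7b.
Outer hash (recomputed tag): sum = 94+174+92+92+92+92+92+2+123 = 853 → 03 55.
Recomputed tag = 0355; claimed = 0355 → match.

valid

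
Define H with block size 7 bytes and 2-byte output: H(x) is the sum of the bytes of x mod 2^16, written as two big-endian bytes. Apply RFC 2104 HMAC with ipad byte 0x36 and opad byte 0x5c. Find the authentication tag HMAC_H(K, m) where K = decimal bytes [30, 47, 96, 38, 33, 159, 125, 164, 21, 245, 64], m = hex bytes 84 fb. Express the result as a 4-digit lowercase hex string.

035a

Key decimal bytes [30, 47, 96, 38, 33, 159, 125, 164, 21, 245, 64] = 1e 2f 60 26 21 9f 7d a4 15 f5 40 is 11 bytes > B = 7, so hash it first: H(key) = 03 fe, then zero-pad to 7 bytes: K' = 03 fe 00 00 00 00 00.
K' ⊕ ipad = 35 c8 36 36 36 36 36.  K' ⊕ opad = 5f a2 5c 5c 5c 5c 5c.
Inner input = (K'⊕ipad) ∥ m = 35 c8 36 36 36 36 36 ∥ 84 fb.
Inner hash: sum = 53+200+54+54+54+54+54+132+251 = 906 → 03 8a.
Outer input = (K'⊕opad) ∥ inner = 5f a2 5c 5c 5c 5c 5c ∥ 03 8a.
Outer hash (tag): sum = 95+162+92+92+92+92+92+3+138 = 858 → 03 5a.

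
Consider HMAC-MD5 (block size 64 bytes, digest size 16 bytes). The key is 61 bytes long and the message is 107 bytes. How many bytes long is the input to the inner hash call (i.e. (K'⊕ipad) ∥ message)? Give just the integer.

171

Key is 61 ≤ 64 bytes, zero-padded: |K'| = 64.
Inner input = (K'⊕ipad) ∥ m → 64 + 107 = 171 bytes.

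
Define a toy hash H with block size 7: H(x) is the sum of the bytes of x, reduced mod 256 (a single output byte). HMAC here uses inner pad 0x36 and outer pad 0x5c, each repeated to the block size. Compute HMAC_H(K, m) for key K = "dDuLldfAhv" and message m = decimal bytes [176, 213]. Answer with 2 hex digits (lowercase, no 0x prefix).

Key "dDuLldfAhv" = 64 44 75 4c 6c 64 66 41 68 76 is 10 bytes > B = 7, so hash it first: H(key) = be, then zero-pad to 7 bytes: K' = be 00 00 00 00 00 00.
K' ⊕ ipad = 88 36 36 36 36 36 36.  K' ⊕ opad = e2 5c 5c 5c 5c 5c 5c.
Inner input = (K'⊕ipad) ∥ m = 88 36 36 36 36 36 36 ∥ b0 d5.
Inner hash: sum = 136+54+54+54+54+54+54+176+213 = 849; mod 256 = 81 → 51.
Outer input = (K'⊕opad) ∥ inner = e2 5c 5c 5c 5c 5c 5c ∥ 51.
Outer hash (tag): sum = 226+92+92+92+92+92+92+81 = 859; mod 256 = 91 → 5b.

5b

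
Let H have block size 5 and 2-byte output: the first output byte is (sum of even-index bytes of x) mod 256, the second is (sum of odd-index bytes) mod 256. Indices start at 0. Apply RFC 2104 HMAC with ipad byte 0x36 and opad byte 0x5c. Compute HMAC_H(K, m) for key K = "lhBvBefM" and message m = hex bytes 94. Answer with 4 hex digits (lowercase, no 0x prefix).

32f4

Key "lhBvBefM" = 6c 68 42 76 42 65 66 4d is 8 bytes > B = 5, so hash it first: H(key) = 56 90, then zero-pad to 5 bytes: K' = 56 90 00 00 00.
K' ⊕ ipad = 60 a6 36 36 36.  K' ⊕ opad = 0a cc 5c 5c 5c.
Inner input = (K'⊕ipad) ∥ m = 60 a6 36 36 36 ∥ 94.
Inner hash: even-index sum = 204 mod 256 = 204; odd-index sum = 368 mod 256 = 112 → cc 70.
Outer input = (K'⊕opad) ∥ inner = 0a cc 5c 5c 5c ∥ cc 70.
Outer hash (tag): even-index sum = 306 mod 256 = 50; odd-index sum = 500 mod 256 = 244 → 32 f4.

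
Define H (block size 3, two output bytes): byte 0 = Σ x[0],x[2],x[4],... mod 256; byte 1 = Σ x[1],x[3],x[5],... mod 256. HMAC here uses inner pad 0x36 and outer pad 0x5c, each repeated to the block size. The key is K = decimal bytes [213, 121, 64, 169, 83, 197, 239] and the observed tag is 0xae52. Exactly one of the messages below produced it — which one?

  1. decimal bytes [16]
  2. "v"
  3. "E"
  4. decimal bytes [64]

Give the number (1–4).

Key decimal bytes [213, 121, 64, 169, 83, 197, 239] = d5 79 40 a9 53 c5 ef is 7 bytes > B = 3, so hash it first: H(key) = 57 e7, then zero-pad to 3 bytes: K' = 57 e7 00.
K' ⊕ ipad = 61 d1 36; K' ⊕ opad = 0b bb 5c.
m1: inner = H(61 d1 36 10) = 97 e1; tag = H(0b bb 5c 97 e1) = 4852
m2: inner = H(61 d1 36 76) = 97 47; tag = H(0b bb 5c 97 47) = ae52 ← matches
m3: inner = H(61 d1 36 45) = 97 16; tag = H(0b bb 5c 97 16) = 7d52
m4: inner = H(61 d1 36 40) = 97 11; tag = H(0b bb 5c 97 11) = 7852

2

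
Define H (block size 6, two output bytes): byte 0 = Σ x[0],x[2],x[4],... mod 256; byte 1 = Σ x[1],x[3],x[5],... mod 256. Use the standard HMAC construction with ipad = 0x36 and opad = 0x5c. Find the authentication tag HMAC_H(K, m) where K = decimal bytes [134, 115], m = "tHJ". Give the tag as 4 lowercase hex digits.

6ce0

Key decimal bytes [134, 115] = 86 73 is 2 bytes ≤ B = 6; zero-pad to 6 bytes: K' = 86 73 00 00 00 00.
K' ⊕ ipad = b0 45 36 36 36 36.  K' ⊕ opad = da 2f 5c 5c 5c 5c.
Inner input = (K'⊕ipad) ∥ m = b0 45 36 36 36 36 ∥ 74 48 4a.
Inner hash: even-index sum = 474 mod 256 = 218; odd-index sum = 249 mod 256 = 249 → da f9.
Outer input = (K'⊕opad) ∥ inner = da 2f 5c 5c 5c 5c ∥ da f9.
Outer hash (tag): even-index sum = 620 mod 256 = 108; odd-index sum = 480 mod 256 = 224 → 6c e0.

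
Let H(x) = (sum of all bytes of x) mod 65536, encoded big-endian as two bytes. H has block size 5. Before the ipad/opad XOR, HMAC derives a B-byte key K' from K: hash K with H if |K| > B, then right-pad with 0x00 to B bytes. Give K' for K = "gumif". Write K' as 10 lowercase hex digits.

67756d6966

Key "gumif" = 67 75 6d 69 66 is exactly B = 5 bytes: K' = 67 75 6d 69 66.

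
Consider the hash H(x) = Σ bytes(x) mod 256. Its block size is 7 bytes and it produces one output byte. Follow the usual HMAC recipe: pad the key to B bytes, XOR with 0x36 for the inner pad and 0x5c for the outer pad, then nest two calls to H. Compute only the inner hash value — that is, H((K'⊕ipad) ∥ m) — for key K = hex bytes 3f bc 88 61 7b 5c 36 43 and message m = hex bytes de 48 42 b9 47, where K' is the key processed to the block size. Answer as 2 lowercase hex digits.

ae

Key hex bytes 3f bc 88 61 7b 5c 36 43 is 8 bytes > B = 7, so hash it first: H(key) = 34, then zero-pad to 7 bytes: K' = 34 00 00 00 00 00 00.
K' ⊕ ipad = 02 36 36 36 36 36 36.
Inner input = 02 36 36 36 36 36 36 ∥ de 48 42 b9 47.
Inner hash: sum = 2+54+54+54+54+54+54+222+72+66+185+71 = 942; mod 256 = 174 → ae.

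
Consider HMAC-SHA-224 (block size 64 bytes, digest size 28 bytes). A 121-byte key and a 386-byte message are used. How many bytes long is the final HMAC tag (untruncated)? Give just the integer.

The tag is one SHA-224 digest: 28 bytes.

28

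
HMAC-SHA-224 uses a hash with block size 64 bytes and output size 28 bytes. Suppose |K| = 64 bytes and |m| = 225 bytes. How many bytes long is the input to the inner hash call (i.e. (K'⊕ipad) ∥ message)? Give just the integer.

289

Key is 64 ≤ 64 bytes, zero-padded: |K'| = 64.
Inner input = (K'⊕ipad) ∥ m → 64 + 225 = 289 bytes.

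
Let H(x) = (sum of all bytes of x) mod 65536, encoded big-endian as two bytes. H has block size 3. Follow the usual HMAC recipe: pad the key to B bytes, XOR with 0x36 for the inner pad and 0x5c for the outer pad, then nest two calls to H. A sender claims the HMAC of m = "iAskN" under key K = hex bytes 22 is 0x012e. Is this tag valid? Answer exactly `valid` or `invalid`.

Key hex bytes 22 is 1 byte ≤ B = 3; zero-pad to 3 bytes: K' = 22 00 00.
K' ⊕ ipad = 14 36 36; K' ⊕ opad = 7e 5c 5c.
Inner hash: sum = 20+54+54+105+65+115+107+78 = 598 → 02 56.
Outer hash (recomputed tag): sum = 126+92+92+2+86 = 398 → 01 8e.
Recomputed tag = 018e; claimed = 012e → mismatch.

invalid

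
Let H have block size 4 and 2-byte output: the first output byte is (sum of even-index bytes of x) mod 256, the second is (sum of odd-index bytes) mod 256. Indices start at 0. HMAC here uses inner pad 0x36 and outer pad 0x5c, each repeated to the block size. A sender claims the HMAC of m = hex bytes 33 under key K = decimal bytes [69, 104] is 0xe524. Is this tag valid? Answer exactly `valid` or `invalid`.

Key decimal bytes [69, 104] = 45 68 is 2 bytes ≤ B = 4; zero-pad to 4 bytes: K' = 45 68 00 00.
K' ⊕ ipad = 73 5e 36 36; K' ⊕ opad = 19 34 5c 5c.
Inner hash: even-index sum = 220 mod 256 = 220; odd-index sum = 148 mod 256 = 148 → dc 94.
Outer hash (recomputed tag): even-index sum = 337 mod 256 = 81; odd-index sum = 292 mod 256 = 36 → 51 24.
Recomputed tag = 5124; claimed = e524 → mismatch.

invalid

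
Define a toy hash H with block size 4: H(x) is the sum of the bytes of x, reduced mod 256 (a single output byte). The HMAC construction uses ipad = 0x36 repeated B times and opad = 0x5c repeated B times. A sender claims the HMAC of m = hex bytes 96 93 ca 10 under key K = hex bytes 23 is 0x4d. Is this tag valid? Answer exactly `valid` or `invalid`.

valid

Key hex bytes 23 is 1 byte ≤ B = 4; zero-pad to 4 bytes: K' = 23 00 00 00.
K' ⊕ ipad = 15 36 36 36; K' ⊕ opad = 7f 5c 5c 5c.
Inner hash: sum = 21+54+54+54+150+147+202+16 = 698; mod 256 = 186 → ba.
Outer hash (recomputed tag): sum = 127+92+92+92+186 = 589; mod 256 = 77 → 4d.
Recomputed tag = 4d; claimed = 4d → match.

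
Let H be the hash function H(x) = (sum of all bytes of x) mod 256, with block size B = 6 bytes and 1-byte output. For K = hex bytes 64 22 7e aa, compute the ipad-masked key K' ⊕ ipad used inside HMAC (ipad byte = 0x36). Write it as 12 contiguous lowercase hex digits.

Key hex bytes 64 22 7e aa is 4 bytes ≤ B = 6; zero-pad to 6 bytes: K' = 64 22 7e aa 00 00.
XOR each byte with 0x36: 64⊕36=52, 22⊕36=14, 7e⊕36=48, aa⊕36=9c, 00⊕36=36, 00⊕36=36.

5214489c3636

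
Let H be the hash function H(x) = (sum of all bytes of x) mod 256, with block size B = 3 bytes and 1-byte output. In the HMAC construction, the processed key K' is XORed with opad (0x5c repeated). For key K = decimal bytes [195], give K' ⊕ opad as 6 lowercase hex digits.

Key decimal bytes [195] = c3 is 1 byte ≤ B = 3; zero-pad to 3 bytes: K' = c3 00 00.
XOR each byte with 0x5c: c3⊕5c=9f, 00⊕5c=5c, 00⊕5c=5c.

9f5c5c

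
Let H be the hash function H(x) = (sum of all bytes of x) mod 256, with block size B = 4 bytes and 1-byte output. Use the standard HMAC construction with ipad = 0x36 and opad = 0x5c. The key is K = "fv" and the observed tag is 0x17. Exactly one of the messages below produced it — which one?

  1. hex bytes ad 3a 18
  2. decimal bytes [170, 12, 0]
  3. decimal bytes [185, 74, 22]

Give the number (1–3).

Key "fv" = 66 76 is 2 bytes ≤ B = 4; zero-pad to 4 bytes: K' = 66 76 00 00.
K' ⊕ ipad = 50 40 36 36; K' ⊕ opad = 3a 2a 5c 5c.
m1: inner = H(50 40 36 36 ad 3a 18) = fb; tag = H(3a 2a 5c 5c fb) = 17 ← matches
m2: inner = H(50 40 36 36 aa 0c 00) = b2; tag = H(3a 2a 5c 5c b2) = ce
m3: inner = H(50 40 36 36 b9 4a 16) = 15; tag = H(3a 2a 5c 5c 15) = 31

1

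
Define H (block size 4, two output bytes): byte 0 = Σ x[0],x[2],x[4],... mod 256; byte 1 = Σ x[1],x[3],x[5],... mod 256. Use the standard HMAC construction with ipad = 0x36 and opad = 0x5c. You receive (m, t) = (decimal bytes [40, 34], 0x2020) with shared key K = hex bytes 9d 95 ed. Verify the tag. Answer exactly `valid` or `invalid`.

Key hex bytes 9d 95 ed is 3 bytes ≤ B = 4; zero-pad to 4 bytes: K' = 9d 95 ed 00.
K' ⊕ ipad = ab a3 db 36; K' ⊕ opad = c1 c9 b1 5c.
Inner hash: even-index sum = 430 mod 256 = 174; odd-index sum = 251 mod 256 = 251 → ae fb.
Outer hash (recomputed tag): even-index sum = 544 mod 256 = 32; odd-index sum = 544 mod 256 = 32 → 20 20.
Recomputed tag = 2020; claimed = 2020 → match.

valid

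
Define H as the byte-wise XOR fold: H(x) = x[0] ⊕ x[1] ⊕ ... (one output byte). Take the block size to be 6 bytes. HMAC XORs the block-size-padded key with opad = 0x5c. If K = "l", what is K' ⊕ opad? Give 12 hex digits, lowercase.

305c5c5c5c5c

Key "l" = 6c is 1 byte ≤ B = 6; zero-pad to 6 bytes: K' = 6c 00 00 00 00 00.
XOR each byte with 0x5c: 6c⊕5c=30, 00⊕5c=5c, 00⊕5c=5c, 00⊕5c=5c, 00⊕5c=5c, 00⊕5c=5c.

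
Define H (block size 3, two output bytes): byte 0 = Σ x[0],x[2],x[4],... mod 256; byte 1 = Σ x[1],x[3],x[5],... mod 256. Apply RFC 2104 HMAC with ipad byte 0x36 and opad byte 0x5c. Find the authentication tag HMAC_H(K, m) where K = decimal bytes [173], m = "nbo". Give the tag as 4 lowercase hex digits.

608f

Key decimal bytes [173] = ad is 1 byte ≤ B = 3; zero-pad to 3 bytes: K' = ad 00 00.
K' ⊕ ipad = 9b 36 36.  K' ⊕ opad = f1 5c 5c.
Inner input = (K'⊕ipad) ∥ m = 9b 36 36 ∥ 6e 62 6f.
Inner hash: even-index sum = 307 mod 256 = 51; odd-index sum = 275 mod 256 = 19 → 33 13.
Outer input = (K'⊕opad) ∥ inner = f1 5c 5c ∥ 33 13.
Outer hash (tag): even-index sum = 352 mod 256 = 96; odd-index sum = 143 mod 256 = 143 → 60 8f.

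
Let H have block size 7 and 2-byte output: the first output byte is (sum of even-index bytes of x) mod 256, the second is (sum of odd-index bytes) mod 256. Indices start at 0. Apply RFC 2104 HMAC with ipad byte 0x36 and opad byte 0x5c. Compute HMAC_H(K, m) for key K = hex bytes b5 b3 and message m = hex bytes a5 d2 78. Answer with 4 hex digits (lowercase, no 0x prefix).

Key hex bytes b5 b3 is 2 bytes ≤ B = 7; zero-pad to 7 bytes: K' = b5 b3 00 00 00 00 00.
K' ⊕ ipad = 83 85 36 36 36 36 36.  K' ⊕ opad = e9 ef 5c 5c 5c 5c 5c.
Inner input = (K'⊕ipad) ∥ m = 83 85 36 36 36 36 36 ∥ a5 d2 78.
Inner hash: even-index sum = 503 mod 256 = 247; odd-index sum = 526 mod 256 = 14 → f7 0e.
Outer input = (K'⊕opad) ∥ inner = e9 ef 5c 5c 5c 5c 5c ∥ f7 0e.
Outer hash (tag): even-index sum = 523 mod 256 = 11; odd-index sum = 670 mod 256 = 158 → 0b 9e.

0b9e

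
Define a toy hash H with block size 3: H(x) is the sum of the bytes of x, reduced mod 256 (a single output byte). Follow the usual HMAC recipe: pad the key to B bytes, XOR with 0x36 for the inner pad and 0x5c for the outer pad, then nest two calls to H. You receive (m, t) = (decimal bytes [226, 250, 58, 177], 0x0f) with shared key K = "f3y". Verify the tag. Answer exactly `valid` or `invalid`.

Key "f3y" = 66 33 79 is exactly B = 3 bytes: K' = 66 33 79.
K' ⊕ ipad = 50 05 4f; K' ⊕ opad = 3a 6f 25.
Inner hash: sum = 80+5+79+226+250+58+177 = 875; mod 256 = 107 → 6b.
Outer hash (recomputed tag): sum = 58+111+37+107 = 313; mod 256 = 57 → 39.
Recomputed tag = 39; claimed = 0f → mismatch.

invalid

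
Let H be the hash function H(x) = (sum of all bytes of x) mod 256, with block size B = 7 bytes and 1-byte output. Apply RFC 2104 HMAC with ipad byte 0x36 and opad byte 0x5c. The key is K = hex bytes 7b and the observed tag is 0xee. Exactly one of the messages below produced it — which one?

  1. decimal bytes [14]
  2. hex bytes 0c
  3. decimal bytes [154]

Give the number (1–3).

1

Key hex bytes 7b is 1 byte ≤ B = 7; zero-pad to 7 bytes: K' = 7b 00 00 00 00 00 00.
K' ⊕ ipad = 4d 36 36 36 36 36 36; K' ⊕ opad = 27 5c 5c 5c 5c 5c 5c.
m1: inner = H(4d 36 36 36 36 36 36 0e) = 9f; tag = H(27 5c 5c 5c 5c 5c 5c 9f) = ee ← matches
m2: inner = H(4d 36 36 36 36 36 36 0c) = 9d; tag = H(27 5c 5c 5c 5c 5c 5c 9d) = ec
m3: inner = H(4d 36 36 36 36 36 36 9a) = 2b; tag = H(27 5c 5c 5c 5c 5c 5c 2b) = 7a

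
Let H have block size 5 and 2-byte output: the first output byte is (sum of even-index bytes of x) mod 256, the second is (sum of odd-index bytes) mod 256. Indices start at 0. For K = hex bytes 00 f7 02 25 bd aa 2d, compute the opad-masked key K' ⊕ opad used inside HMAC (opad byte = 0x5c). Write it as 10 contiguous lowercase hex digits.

b09a5c5c5c

Key hex bytes 00 f7 02 25 bd aa 2d is 7 bytes > B = 5, so hash it first: H(key) = ec c6, then zero-pad to 5 bytes: K' = ec c6 00 00 00.
XOR each byte with 0x5c: ec⊕5c=b0, c6⊕5c=9a, 00⊕5c=5c, 00⊕5c=5c, 00⊕5c=5c.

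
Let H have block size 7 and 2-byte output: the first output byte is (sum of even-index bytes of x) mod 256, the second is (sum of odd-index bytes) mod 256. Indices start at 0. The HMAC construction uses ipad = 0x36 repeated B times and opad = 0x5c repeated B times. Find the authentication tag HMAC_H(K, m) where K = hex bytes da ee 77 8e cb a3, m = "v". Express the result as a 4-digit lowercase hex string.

Key hex bytes da ee 77 8e cb a3 is 6 bytes ≤ B = 7; zero-pad to 7 bytes: K' = da ee 77 8e cb a3 00.
K' ⊕ ipad = ec d8 41 b8 fd 95 36.  K' ⊕ opad = 86 b2 2b d2 97 ff 5c.
Inner input = (K'⊕ipad) ∥ m = ec d8 41 b8 fd 95 36 ∥ 76.
Inner hash: even-index sum = 608 mod 256 = 96; odd-index sum = 667 mod 256 = 155 → 60 9b.
Outer input = (K'⊕opad) ∥ inner = 86 b2 2b d2 97 ff 5c ∥ 60 9b.
Outer hash (tag): even-index sum = 575 mod 256 = 63; odd-index sum = 739 mod 256 = 227 → 3f e3.

3fe3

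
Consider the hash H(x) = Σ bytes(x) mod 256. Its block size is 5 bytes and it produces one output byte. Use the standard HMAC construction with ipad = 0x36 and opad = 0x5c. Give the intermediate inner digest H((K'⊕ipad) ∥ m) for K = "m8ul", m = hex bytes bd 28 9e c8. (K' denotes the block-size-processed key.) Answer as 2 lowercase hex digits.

87

Key "m8ul" = 6d 38 75 6c is 4 bytes ≤ B = 5; zero-pad to 5 bytes: K' = 6d 38 75 6c 00.
K' ⊕ ipad = 5b 0e 43 5a 36.
Inner input = 5b 0e 43 5a 36 ∥ bd 28 9e c8.
Inner hash: sum = 91+14+67+90+54+189+40+158+200 = 903; mod 256 = 135 → 87.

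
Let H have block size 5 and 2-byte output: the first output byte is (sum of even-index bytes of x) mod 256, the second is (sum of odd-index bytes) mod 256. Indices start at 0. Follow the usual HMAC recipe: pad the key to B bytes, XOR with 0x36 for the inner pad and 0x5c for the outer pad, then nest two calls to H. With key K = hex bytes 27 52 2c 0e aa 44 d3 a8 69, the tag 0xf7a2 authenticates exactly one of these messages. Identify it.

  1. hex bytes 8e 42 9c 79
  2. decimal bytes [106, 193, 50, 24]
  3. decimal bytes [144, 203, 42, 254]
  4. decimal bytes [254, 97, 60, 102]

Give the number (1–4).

1

Key hex bytes 27 52 2c 0e aa 44 d3 a8 69 is 9 bytes > B = 5, so hash it first: H(key) = 39 4c, then zero-pad to 5 bytes: K' = 39 4c 00 00 00.
K' ⊕ ipad = 0f 7a 36 36 36; K' ⊕ opad = 65 10 5c 5c 5c.
m1: inner = H(0f 7a 36 36 36 8e 42 9c 79) = 36 da; tag = H(65 10 5c 5c 5c 36 da) = f7a2 ← matches
m2: inner = H(0f 7a 36 36 36 6a c1 32 18) = 54 4c; tag = H(65 10 5c 5c 5c 54 4c) = 69c0
m3: inner = H(0f 7a 36 36 36 90 cb 2a fe) = 44 6a; tag = H(65 10 5c 5c 5c 44 6a) = 87b0
m4: inner = H(0f 7a 36 36 36 fe 61 3c 66) = 42 ea; tag = H(65 10 5c 5c 5c 42 ea) = 07ae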